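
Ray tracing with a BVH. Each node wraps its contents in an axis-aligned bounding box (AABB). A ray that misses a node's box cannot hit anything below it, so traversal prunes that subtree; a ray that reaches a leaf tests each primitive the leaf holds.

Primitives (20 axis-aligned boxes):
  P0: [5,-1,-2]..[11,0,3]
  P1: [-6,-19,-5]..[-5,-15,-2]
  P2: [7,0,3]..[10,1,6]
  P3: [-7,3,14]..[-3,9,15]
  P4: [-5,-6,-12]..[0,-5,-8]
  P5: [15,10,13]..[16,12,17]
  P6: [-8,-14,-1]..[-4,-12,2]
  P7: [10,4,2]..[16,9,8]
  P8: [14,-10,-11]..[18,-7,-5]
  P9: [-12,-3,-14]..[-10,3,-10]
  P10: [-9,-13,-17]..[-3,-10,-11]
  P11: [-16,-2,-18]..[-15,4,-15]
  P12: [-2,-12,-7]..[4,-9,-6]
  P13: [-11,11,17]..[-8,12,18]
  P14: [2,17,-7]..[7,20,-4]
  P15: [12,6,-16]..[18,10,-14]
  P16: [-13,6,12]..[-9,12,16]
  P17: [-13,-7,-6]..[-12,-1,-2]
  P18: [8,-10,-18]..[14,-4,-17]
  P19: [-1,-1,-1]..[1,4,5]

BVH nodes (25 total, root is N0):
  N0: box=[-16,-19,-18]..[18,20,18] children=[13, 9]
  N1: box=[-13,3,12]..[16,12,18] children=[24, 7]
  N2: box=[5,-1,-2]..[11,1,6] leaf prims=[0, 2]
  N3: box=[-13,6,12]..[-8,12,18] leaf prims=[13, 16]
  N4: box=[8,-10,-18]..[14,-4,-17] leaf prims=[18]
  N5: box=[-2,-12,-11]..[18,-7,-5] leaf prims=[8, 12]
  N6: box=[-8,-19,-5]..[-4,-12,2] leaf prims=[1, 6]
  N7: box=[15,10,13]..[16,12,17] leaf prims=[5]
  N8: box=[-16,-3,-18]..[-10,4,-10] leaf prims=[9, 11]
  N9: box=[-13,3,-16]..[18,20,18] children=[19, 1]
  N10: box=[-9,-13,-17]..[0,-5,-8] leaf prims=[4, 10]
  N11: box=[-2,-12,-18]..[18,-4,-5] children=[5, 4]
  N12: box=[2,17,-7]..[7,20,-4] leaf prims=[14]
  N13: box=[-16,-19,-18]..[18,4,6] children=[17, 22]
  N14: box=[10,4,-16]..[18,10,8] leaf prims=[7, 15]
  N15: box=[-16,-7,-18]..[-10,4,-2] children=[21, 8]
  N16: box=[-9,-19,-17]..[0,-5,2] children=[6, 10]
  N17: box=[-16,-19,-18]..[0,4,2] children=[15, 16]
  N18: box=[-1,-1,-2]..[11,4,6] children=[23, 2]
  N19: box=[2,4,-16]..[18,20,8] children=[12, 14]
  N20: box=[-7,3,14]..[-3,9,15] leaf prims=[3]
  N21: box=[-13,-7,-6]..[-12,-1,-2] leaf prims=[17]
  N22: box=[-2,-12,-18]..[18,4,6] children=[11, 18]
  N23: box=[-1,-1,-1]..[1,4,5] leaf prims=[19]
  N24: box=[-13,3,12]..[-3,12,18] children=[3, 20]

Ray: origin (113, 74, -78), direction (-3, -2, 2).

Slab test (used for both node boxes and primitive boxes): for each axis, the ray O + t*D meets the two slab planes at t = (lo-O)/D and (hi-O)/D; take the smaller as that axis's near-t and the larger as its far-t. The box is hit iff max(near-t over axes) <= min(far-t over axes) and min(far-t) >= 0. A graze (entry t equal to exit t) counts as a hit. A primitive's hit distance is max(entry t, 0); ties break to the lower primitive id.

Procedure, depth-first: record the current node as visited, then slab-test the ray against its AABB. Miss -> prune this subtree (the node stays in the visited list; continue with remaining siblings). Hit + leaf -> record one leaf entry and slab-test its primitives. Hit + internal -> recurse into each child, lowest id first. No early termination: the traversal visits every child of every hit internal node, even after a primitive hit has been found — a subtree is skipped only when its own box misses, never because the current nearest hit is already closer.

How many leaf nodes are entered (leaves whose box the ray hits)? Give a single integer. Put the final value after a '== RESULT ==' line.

Trace the traversal:
N0 x:[95/3,43] y:[27,93/2] z:[30,48] -> hit [95/3,43], descend [9, 13]
  N9 x:[95/3,42] y:[27,71/2] z:[31,48] -> hit [95/3,71/2], descend [1, 19]
    N1 x:[97/3,42] y:[31,71/2] z:[45,48] -> miss, prune
    N19 x:[95/3,37] y:[27,35] z:[31,43] -> hit [95/3,35], descend [12, 14]
      N12 x:[106/3,37] y:[27,57/2] z:[71/2,37] -> miss, prune
      N14 x:[95/3,103/3] y:[32,35] z:[31,43] -> hit [32,103/3] leaf, test {P7(miss), P15@t=32}
  N13 x:[95/3,43] y:[35,93/2] z:[30,42] -> hit [35,42], descend [17, 22]
    N17 x:[113/3,43] y:[35,93/2] z:[30,40] -> hit [113/3,40], descend [15, 16]
      N15 x:[41,43] y:[35,81/2] z:[30,38] -> miss, prune
      N16 x:[113/3,122/3] y:[79/2,93/2] z:[61/2,40] -> hit [79/2,40], descend [6, 10]
        N6 x:[39,121/3] y:[43,93/2] z:[73/2,40] -> miss, prune
        N10 x:[113/3,122/3] y:[79/2,87/2] z:[61/2,35] -> miss, prune
    N22 x:[95/3,115/3] y:[35,43] z:[30,42] -> hit [35,115/3], descend [11, 18]
      N11 x:[95/3,115/3] y:[39,43] z:[30,73/2] -> miss, prune
      N18 x:[34,38] y:[35,75/2] z:[38,42] -> miss, prune

Summary -> nodes [0, 9, 1, 19, 12, 14, 13, 17, 15, 16, 6, 10, 22, 11, 18]; box-tests=15; leaf-entries=1; first=P15

== RESULT ==
1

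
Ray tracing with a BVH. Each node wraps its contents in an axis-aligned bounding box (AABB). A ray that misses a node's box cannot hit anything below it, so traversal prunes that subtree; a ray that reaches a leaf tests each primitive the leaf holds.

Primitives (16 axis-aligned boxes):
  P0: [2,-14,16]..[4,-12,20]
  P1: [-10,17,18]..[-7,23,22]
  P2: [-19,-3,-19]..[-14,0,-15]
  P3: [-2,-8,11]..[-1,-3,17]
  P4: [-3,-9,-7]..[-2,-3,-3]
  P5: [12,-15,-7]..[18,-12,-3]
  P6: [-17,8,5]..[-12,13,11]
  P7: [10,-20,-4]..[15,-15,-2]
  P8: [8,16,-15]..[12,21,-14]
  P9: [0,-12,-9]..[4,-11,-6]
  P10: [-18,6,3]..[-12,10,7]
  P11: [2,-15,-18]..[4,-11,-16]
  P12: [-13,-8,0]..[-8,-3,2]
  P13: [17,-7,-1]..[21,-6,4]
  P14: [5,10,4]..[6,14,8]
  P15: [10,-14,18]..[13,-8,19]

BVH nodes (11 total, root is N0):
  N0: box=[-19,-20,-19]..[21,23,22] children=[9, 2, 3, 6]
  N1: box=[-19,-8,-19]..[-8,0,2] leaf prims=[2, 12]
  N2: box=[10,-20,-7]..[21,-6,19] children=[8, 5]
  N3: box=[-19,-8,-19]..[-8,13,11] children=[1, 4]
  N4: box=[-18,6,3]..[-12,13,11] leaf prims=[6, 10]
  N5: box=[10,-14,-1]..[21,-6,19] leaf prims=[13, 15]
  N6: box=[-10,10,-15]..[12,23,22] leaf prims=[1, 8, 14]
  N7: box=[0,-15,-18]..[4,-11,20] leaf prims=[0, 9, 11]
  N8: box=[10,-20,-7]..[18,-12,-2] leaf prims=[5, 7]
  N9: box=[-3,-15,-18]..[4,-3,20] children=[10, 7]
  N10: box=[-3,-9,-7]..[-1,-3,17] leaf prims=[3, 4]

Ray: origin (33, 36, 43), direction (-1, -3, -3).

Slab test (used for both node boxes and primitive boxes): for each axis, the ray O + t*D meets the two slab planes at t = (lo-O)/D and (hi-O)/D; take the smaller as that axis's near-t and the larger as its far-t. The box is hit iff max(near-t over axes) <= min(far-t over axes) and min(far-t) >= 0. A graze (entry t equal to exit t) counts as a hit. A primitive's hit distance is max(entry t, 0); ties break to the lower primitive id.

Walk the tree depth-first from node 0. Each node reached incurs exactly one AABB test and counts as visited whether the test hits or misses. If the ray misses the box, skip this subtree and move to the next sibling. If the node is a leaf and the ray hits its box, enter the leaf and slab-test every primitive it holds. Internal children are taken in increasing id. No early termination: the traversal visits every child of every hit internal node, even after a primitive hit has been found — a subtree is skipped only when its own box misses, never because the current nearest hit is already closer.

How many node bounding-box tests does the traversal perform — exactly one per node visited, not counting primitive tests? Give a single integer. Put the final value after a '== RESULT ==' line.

Walk:
N0 x:[12,52] y:[13/3,56/3] z:[7,62/3] -> hit [12,56/3], descend [2, 3, 6, 9]
  N2 x:[12,23] y:[14,56/3] z:[8,50/3] -> hit [14,50/3], descend [5, 8]
    N5 x:[12,23] y:[14,50/3] z:[8,44/3] -> hit [14,44/3] leaf, test {P13@t=14, P15(miss)}
    N8 x:[15,23] y:[16,56/3] z:[15,50/3] -> hit [16,50/3] leaf, test {P5@t=16, P7(miss)}
  N3 x:[41,52] y:[23/3,44/3] z:[32/3,62/3] -> miss, prune
  N6 x:[21,43] y:[13/3,26/3] z:[7,58/3] -> miss, prune
  N9 x:[29,36] y:[13,17] z:[23/3,61/3] -> miss, prune

Summary -> nodes [0, 2, 5, 8, 3, 6, 9]; box-tests=7; leaf-entries=2; first=P13

== RESULT ==
7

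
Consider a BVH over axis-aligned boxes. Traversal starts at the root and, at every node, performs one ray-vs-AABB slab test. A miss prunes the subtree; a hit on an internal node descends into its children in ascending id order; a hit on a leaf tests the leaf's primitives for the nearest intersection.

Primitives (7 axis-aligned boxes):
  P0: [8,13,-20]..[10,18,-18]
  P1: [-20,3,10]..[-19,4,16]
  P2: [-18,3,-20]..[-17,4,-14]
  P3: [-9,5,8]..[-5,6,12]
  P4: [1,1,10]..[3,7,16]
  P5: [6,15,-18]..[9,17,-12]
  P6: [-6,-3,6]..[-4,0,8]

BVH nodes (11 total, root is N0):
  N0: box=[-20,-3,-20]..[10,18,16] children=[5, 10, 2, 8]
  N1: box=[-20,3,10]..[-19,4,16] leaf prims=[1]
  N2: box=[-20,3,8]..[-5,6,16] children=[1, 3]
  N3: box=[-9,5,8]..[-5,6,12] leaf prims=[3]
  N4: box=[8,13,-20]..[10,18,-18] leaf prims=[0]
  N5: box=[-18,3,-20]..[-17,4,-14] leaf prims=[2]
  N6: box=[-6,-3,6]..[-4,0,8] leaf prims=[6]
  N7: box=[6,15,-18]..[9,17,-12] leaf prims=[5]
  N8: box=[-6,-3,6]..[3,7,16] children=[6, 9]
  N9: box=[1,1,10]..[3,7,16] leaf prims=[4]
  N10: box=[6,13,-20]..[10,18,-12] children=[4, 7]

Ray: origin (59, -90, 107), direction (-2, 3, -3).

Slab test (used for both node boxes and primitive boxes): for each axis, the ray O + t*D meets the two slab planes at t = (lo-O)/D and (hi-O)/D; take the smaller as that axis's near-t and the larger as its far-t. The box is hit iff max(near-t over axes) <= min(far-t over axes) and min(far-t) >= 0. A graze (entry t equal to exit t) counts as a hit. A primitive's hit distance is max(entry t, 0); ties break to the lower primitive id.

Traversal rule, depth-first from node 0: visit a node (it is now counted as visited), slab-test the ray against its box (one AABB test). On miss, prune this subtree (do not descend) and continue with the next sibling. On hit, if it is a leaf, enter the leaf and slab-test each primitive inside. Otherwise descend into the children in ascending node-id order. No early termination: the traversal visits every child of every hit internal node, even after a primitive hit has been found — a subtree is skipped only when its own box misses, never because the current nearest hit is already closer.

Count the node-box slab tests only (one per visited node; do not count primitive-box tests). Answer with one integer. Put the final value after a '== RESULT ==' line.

Trace the traversal:
N0 x:[49/2,79/2] y:[29,36] z:[91/3,127/3] -> hit [91/3,36], descend [2, 5, 8, 10]
  N2 x:[32,79/2] y:[31,32] z:[91/3,33] -> hit [32,32], descend [1, 3]
    N1 x:[39,79/2] y:[31,94/3] z:[91/3,97/3] -> miss, prune
    N3 x:[32,34] y:[95/3,32] z:[95/3,33] -> hit [32,32] leaf, test {P3@t=32}
  N5 x:[38,77/2] y:[31,94/3] z:[121/3,127/3] -> miss, prune
  N8 x:[28,65/2] y:[29,97/3] z:[91/3,101/3] -> hit [91/3,97/3], descend [6, 9]
    N6 x:[63/2,65/2] y:[29,30] z:[33,101/3] -> miss, prune
    N9 x:[28,29] y:[91/3,97/3] z:[91/3,97/3] -> miss, prune
  N10 x:[49/2,53/2] y:[103/3,36] z:[119/3,127/3] -> miss, prune

9 AABB tests over nodes [0, 2, 1, 3, 5, 8, 6, 9, 10]; 1 leaf entered; closest P3.

== RESULT ==
9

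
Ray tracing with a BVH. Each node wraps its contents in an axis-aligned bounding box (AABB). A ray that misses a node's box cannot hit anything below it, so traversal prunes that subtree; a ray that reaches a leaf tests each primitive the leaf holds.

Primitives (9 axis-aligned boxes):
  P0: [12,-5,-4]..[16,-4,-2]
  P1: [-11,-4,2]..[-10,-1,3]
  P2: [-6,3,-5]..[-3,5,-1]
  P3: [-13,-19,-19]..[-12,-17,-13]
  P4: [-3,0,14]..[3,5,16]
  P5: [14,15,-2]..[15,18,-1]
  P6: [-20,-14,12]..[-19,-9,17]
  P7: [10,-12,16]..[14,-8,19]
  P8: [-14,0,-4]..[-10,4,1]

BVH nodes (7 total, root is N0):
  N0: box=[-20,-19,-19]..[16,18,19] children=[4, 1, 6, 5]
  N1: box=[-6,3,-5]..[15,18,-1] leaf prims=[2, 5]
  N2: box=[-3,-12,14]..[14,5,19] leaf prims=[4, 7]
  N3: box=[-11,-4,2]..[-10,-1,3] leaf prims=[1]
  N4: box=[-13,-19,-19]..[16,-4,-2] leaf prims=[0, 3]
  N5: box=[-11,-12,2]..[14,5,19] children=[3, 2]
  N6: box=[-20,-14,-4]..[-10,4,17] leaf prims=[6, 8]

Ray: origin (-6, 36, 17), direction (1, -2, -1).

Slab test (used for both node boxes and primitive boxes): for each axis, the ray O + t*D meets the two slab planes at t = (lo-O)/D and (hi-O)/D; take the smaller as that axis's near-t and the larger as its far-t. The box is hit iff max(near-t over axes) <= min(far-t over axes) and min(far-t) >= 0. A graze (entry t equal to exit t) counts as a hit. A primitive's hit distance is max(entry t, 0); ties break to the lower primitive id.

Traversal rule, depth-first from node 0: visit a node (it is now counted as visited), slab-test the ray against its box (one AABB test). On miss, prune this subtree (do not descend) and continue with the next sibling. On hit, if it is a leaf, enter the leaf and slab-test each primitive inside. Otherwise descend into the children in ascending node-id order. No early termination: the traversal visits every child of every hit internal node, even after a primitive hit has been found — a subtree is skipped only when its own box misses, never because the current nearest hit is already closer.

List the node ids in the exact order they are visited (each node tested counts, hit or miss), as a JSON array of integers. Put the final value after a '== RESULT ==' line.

Trace the traversal:
N0 x:[-14,22] y:[9,55/2] z:[-2,36] -> hit [9,22], descend [1, 4, 5, 6]
  N1 x:[0,21] y:[9,33/2] z:[18,22] -> miss, prune
  N4 x:[-7,22] y:[20,55/2] z:[19,36] -> hit [20,22] leaf, test {P0@t=20, P3(miss)}
  N5 x:[-5,20] y:[31/2,24] z:[-2,15] -> miss, prune
  N6 x:[-14,-4] y:[16,25] z:[0,21] -> miss, prune

Summary -> nodes [0, 1, 4, 5, 6]; box-tests=5; leaf-entries=1; first=P0

== RESULT ==
[0, 1, 4, 5, 6]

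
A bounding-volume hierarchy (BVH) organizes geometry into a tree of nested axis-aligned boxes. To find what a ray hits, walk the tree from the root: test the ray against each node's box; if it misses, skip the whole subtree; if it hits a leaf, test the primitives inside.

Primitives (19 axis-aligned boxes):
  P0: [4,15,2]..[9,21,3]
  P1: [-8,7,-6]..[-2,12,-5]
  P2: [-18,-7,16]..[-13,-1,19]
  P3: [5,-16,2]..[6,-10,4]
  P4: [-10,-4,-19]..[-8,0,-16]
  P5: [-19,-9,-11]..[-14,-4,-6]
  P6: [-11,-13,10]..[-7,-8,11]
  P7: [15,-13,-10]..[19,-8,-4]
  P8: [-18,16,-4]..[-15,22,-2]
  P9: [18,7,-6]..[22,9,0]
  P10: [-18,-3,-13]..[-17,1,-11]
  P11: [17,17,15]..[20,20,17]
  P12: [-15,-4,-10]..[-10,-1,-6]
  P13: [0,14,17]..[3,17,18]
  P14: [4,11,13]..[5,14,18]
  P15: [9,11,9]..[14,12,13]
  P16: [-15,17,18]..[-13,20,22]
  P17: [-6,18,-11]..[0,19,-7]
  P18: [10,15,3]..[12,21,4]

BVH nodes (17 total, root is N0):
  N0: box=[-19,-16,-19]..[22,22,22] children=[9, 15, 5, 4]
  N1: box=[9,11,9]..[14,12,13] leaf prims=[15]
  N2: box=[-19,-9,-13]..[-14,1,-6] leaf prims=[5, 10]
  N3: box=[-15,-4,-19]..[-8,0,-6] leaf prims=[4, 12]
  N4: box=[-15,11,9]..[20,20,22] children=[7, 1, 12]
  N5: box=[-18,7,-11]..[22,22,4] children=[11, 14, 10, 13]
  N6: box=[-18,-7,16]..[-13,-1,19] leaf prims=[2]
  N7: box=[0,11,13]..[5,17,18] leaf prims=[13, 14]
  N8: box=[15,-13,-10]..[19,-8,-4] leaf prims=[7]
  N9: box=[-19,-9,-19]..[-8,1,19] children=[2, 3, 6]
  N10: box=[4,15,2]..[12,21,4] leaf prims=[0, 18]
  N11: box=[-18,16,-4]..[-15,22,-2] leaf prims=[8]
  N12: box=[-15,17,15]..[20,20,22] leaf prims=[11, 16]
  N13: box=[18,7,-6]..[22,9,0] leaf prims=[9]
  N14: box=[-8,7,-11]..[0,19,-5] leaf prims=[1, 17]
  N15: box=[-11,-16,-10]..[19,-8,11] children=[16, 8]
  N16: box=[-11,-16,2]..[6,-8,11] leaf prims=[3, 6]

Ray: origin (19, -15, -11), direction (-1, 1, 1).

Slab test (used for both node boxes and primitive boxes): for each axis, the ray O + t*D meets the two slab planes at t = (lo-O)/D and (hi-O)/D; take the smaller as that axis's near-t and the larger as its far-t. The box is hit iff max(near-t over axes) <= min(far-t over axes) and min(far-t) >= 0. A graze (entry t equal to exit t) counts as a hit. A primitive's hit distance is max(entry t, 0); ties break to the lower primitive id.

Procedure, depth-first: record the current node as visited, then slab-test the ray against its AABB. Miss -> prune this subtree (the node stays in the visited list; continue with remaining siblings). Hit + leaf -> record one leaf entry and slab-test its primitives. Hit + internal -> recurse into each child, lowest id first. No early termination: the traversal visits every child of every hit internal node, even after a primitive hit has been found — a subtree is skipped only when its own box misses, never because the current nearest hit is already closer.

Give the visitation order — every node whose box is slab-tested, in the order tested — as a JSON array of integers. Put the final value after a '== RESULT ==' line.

Trace the traversal:
N0 x:[-3,38] y:[-1,37] z:[-8,33] -> hit [-1,33], descend [4, 5, 9, 15]
  N4 x:[-1,34] y:[26,35] z:[20,33] -> hit [26,33], descend [1, 7, 12]
    N1 x:[5,10] y:[26,27] z:[20,24] -> miss, prune
    N7 x:[14,19] y:[26,32] z:[24,29] -> miss, prune
    N12 x:[-1,34] y:[32,35] z:[26,33] -> hit [32,33] leaf, test {P11(miss), P16@t=32}
  N5 x:[-3,37] y:[22,37] z:[0,15] -> miss, prune
  N9 x:[27,38] y:[6,16] z:[-8,30] -> miss, prune
  N15 x:[0,30] y:[-1,7] z:[1,22] -> hit [1,7], descend [8, 16]
    N8 x:[0,4] y:[2,7] z:[1,7] -> hit [2,4] leaf, test {P7@t=2}
    N16 x:[13,30] y:[-1,7] z:[13,22] -> miss, prune

Visited [0, 4, 1, 7, 12, 5, 9, 15, 8, 16]. Tests: 10 box, 2 leaf. Nearest: P7.

== RESULT ==
[0, 4, 1, 7, 12, 5, 9, 15, 8, 16]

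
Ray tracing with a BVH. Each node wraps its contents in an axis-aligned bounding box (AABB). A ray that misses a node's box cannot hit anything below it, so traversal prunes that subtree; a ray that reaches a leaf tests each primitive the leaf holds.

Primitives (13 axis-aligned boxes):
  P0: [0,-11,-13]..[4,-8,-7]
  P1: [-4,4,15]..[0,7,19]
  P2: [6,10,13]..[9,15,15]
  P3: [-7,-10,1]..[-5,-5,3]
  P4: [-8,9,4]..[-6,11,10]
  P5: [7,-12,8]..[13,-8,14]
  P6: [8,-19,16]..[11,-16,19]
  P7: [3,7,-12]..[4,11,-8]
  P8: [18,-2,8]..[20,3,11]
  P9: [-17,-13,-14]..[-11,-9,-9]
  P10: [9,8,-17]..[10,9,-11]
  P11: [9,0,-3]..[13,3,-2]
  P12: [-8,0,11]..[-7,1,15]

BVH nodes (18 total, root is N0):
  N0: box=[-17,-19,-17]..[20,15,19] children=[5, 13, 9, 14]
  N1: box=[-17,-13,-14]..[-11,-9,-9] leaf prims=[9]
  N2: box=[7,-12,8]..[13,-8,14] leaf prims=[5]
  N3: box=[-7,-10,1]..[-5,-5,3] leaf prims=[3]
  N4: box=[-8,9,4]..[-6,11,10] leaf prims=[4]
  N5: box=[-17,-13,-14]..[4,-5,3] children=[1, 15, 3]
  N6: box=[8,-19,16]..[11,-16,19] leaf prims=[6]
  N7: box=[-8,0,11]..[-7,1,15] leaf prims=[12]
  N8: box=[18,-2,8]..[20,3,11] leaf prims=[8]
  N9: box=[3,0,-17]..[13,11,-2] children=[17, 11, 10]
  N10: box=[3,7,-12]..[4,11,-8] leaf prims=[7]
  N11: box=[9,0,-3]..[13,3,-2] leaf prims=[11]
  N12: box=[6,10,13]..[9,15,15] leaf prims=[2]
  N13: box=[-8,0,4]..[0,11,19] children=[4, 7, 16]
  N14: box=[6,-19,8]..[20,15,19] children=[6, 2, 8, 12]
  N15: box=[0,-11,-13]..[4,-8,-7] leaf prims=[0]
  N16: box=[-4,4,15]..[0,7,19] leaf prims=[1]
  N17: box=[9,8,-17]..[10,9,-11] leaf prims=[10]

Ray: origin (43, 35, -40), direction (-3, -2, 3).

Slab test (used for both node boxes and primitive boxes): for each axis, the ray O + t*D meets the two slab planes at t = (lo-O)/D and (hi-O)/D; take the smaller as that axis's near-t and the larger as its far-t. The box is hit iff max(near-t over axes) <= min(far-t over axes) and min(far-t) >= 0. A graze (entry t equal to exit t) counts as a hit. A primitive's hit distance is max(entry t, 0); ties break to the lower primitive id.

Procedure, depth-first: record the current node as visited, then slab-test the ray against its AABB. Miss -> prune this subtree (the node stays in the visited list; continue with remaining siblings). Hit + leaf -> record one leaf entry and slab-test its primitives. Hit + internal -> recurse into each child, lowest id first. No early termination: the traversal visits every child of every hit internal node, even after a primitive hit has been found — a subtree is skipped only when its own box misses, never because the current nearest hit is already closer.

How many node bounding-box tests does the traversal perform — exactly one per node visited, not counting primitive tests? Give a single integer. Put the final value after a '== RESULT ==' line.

Walk:
N0 x:[23/3,20] y:[10,27] z:[23/3,59/3] -> hit [10,59/3], descend [5, 9, 13, 14]
  N5 x:[13,20] y:[20,24] z:[26/3,43/3] -> miss, prune
  N9 x:[10,40/3] y:[12,35/2] z:[23/3,38/3] -> hit [12,38/3], descend [10, 11, 17]
    N10 x:[13,40/3] y:[12,14] z:[28/3,32/3] -> miss, prune
    N11 x:[10,34/3] y:[16,35/2] z:[37/3,38/3] -> miss, prune
    N17 x:[11,34/3] y:[13,27/2] z:[23/3,29/3] -> miss, prune
  N13 x:[43/3,17] y:[12,35/2] z:[44/3,59/3] -> hit [44/3,17], descend [4, 7, 16]
    N4 x:[49/3,17] y:[12,13] z:[44/3,50/3] -> miss, prune
    N7 x:[50/3,17] y:[17,35/2] z:[17,55/3] -> hit [17,17] leaf, test {P12@t=17}
    N16 x:[43/3,47/3] y:[14,31/2] z:[55/3,59/3] -> miss, prune
  N14 x:[23/3,37/3] y:[10,27] z:[16,59/3] -> miss, prune

order=[0, 5, 9, 10, 11, 17, 13, 4, 7, 16, 14]  |boxes|=11  |leaves|=1  hit=P12

== RESULT ==
11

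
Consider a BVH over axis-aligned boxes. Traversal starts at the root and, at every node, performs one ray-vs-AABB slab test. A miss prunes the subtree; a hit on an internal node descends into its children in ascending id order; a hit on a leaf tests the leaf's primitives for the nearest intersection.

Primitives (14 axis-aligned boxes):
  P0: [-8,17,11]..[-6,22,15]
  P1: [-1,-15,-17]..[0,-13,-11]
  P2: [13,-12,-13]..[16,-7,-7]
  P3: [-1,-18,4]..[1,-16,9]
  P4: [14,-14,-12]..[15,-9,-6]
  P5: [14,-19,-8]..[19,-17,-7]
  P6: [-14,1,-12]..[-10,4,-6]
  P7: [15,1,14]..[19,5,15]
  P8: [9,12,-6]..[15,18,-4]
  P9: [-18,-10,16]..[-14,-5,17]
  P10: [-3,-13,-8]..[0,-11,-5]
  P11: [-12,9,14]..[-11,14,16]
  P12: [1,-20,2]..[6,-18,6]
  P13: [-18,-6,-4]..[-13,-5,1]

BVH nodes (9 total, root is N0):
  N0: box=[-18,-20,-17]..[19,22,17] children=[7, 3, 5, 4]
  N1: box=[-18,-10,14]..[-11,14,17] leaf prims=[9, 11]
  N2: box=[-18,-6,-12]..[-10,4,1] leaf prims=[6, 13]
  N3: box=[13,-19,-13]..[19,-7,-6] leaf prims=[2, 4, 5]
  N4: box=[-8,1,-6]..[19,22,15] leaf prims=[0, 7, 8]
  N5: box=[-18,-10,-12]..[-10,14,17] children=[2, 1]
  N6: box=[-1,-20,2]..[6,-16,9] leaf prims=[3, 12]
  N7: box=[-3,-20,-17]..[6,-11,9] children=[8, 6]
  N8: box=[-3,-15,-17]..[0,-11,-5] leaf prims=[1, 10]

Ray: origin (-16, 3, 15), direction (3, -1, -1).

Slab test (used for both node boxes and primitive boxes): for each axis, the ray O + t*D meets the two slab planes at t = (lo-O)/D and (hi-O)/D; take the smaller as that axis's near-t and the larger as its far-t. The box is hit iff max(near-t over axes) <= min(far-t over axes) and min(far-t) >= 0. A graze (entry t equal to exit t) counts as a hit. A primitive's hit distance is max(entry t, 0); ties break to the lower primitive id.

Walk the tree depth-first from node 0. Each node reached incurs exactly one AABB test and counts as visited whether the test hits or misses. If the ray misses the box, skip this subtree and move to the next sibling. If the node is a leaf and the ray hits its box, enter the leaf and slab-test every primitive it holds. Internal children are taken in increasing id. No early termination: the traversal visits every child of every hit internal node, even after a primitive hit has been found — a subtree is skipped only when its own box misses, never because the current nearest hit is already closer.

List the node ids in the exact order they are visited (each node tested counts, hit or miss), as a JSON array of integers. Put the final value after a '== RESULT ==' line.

Traverse from the root:
N0 x:[-2/3,35/3] y:[-19,23] z:[-2,32] -> hit [-2/3,35/3], descend [3, 4, 5, 7]
  N3 x:[29/3,35/3] y:[10,22] z:[21,28] -> miss, prune
  N4 x:[8/3,35/3] y:[-19,2] z:[0,21] -> miss, prune
  N5 x:[-2/3,2] y:[-11,13] z:[-2,27] -> hit [-2/3,2], descend [1, 2]
    N1 x:[-2/3,5/3] y:[-11,13] z:[-2,1] -> hit [-2/3,1] leaf, test {P9(miss), P11(miss)}
    N2 x:[-2/3,2] y:[-1,9] z:[14,27] -> miss, prune
  N7 x:[13/3,22/3] y:[14,23] z:[6,32] -> miss, prune

7 AABB tests over nodes [0, 3, 4, 5, 1, 2, 7]; 1 leaf entered; closest miss.

== RESULT ==
[0, 3, 4, 5, 1, 2, 7]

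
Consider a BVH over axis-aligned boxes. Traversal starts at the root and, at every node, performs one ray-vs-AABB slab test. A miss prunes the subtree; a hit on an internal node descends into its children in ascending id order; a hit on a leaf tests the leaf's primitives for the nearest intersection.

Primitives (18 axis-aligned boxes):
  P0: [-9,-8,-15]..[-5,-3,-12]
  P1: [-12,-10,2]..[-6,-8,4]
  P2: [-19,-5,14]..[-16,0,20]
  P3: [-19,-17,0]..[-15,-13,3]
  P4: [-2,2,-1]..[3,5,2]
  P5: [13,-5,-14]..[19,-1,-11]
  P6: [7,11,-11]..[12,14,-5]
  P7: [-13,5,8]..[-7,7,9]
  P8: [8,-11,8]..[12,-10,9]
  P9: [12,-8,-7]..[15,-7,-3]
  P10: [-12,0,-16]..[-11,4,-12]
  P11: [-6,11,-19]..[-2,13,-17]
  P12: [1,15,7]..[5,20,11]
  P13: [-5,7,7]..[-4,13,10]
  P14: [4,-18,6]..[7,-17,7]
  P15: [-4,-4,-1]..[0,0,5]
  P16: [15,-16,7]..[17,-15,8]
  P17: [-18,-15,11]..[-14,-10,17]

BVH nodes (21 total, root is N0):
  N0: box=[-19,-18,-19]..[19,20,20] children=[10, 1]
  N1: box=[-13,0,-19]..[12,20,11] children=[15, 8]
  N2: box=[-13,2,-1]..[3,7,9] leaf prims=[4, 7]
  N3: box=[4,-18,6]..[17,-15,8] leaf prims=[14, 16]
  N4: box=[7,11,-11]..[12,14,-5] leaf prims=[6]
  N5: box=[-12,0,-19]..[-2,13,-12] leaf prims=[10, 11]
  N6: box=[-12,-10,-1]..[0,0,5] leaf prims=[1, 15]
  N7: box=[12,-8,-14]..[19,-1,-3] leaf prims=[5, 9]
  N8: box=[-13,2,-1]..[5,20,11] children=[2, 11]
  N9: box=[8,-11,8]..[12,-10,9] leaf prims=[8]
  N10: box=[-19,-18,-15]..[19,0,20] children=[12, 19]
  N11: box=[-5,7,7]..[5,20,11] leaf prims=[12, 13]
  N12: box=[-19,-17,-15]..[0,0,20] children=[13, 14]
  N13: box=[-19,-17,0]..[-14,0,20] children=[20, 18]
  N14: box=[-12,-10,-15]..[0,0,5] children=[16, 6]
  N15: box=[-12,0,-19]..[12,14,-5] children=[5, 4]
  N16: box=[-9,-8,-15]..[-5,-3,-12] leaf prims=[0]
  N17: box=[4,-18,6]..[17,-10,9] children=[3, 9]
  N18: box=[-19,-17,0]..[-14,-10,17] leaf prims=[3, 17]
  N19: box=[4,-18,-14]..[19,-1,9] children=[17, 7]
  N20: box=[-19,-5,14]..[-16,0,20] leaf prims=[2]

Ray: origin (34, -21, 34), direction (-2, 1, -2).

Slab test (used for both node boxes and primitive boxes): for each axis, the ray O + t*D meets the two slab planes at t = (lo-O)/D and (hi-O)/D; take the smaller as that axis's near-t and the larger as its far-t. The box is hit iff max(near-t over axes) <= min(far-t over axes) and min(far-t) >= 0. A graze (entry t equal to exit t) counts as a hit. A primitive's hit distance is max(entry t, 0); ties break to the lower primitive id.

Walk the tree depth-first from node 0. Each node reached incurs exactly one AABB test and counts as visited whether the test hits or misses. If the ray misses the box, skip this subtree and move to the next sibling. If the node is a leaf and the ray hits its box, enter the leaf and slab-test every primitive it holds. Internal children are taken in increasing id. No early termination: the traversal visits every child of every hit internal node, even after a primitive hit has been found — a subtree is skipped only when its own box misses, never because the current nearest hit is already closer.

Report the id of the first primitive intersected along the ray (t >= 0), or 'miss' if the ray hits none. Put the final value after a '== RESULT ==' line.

Traverse from the root:
N0 x:[15/2,53/2] y:[3,41] z:[7,53/2] -> hit [15/2,53/2], descend [1, 10]
  N1 x:[11,47/2] y:[21,41] z:[23/2,53/2] -> hit [21,47/2], descend [8, 15]
    N8 x:[29/2,47/2] y:[23,41] z:[23/2,35/2] -> miss, prune
    N15 x:[11,23] y:[21,35] z:[39/2,53/2] -> hit [21,23], descend [4, 5]
      N4 x:[11,27/2] y:[32,35] z:[39/2,45/2] -> miss, prune
      N5 x:[18,23] y:[21,34] z:[23,53/2] -> hit [23,23] leaf, test {P10@t=23, P11(miss)}
  N10 x:[15/2,53/2] y:[3,21] z:[7,49/2] -> hit [15/2,21], descend [12, 19]
    N12 x:[17,53/2] y:[4,21] z:[7,49/2] -> hit [17,21], descend [13, 14]
      N13 x:[24,53/2] y:[4,21] z:[7,17] -> miss, prune
      N14 x:[17,23] y:[11,21] z:[29/2,49/2] -> hit [17,21], descend [6, 16]
        N6 x:[17,23] y:[11,21] z:[29/2,35/2] -> hit [17,35/2] leaf, test {P1(miss), P15@t=17}
        N16 x:[39/2,43/2] y:[13,18] z:[23,49/2] -> miss, prune
    N19 x:[15/2,15] y:[3,20] z:[25/2,24] -> hit [25/2,15], descend [7, 17]
      N7 x:[15/2,11] y:[13,20] z:[37/2,24] -> miss, prune
      N17 x:[17/2,15] y:[3,11] z:[25/2,14] -> miss, prune

15 AABB tests over nodes [0, 1, 8, 15, 4, 5, 10, 12, 13, 14, 6, 16, 19, 7, 17]; 2 leaves entered; closest P15.

== RESULT ==
15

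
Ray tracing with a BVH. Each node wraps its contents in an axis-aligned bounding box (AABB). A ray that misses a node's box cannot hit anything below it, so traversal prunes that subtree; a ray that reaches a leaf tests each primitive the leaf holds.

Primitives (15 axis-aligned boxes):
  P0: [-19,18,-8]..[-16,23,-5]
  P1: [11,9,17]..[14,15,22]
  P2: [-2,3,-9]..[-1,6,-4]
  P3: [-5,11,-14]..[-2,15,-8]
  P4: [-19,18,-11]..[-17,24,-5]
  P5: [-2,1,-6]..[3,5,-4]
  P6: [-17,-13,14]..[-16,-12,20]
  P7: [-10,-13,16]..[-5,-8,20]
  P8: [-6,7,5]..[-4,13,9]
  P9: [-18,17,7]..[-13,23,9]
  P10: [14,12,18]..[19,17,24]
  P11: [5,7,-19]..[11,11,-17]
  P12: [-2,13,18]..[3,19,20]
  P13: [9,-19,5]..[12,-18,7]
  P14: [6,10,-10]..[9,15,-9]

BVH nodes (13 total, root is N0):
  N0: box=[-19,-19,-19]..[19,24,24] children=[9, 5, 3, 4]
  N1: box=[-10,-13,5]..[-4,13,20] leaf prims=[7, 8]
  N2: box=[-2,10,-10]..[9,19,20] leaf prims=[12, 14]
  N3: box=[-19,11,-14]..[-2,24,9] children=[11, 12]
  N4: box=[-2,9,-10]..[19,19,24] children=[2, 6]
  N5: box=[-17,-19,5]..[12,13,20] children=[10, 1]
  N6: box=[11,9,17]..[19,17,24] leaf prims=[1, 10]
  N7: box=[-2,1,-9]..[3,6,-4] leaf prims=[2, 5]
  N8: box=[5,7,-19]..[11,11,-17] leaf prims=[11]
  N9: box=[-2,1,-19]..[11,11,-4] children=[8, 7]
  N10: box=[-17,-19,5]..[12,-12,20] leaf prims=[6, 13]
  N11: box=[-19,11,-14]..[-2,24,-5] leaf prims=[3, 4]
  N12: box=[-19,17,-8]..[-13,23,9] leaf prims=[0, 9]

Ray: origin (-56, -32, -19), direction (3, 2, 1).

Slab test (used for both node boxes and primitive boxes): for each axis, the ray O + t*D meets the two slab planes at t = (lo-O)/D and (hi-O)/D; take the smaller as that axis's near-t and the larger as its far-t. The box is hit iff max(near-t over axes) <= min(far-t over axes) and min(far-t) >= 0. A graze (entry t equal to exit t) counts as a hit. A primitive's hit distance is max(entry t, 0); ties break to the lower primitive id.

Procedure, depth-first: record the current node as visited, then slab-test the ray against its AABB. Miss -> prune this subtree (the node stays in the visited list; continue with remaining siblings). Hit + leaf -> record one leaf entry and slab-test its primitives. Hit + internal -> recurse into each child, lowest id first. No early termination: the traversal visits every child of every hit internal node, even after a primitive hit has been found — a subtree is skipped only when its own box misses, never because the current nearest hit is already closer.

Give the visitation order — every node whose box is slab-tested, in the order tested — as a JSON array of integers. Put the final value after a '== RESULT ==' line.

Traverse from the root:
N0 x:[37/3,25] y:[13/2,28] z:[0,43] -> hit [37/3,25], descend [3, 4, 5, 9]
  N3 x:[37/3,18] y:[43/2,28] z:[5,28] -> miss, prune
  N4 x:[18,25] y:[41/2,51/2] z:[9,43] -> hit [41/2,25], descend [2, 6]
    N2 x:[18,65/3] y:[21,51/2] z:[9,39] -> hit [21,65/3] leaf, test {P12(miss), P14(miss)}
    N6 x:[67/3,25] y:[41/2,49/2] z:[36,43] -> miss, prune
  N5 x:[13,68/3] y:[13/2,45/2] z:[24,39] -> miss, prune
  N9 x:[18,67/3] y:[33/2,43/2] z:[0,15] -> miss, prune

order=[0, 3, 4, 2, 6, 5, 9]  |boxes|=7  |leaves|=1  hit=miss

== RESULT ==
[0, 3, 4, 2, 6, 5, 9]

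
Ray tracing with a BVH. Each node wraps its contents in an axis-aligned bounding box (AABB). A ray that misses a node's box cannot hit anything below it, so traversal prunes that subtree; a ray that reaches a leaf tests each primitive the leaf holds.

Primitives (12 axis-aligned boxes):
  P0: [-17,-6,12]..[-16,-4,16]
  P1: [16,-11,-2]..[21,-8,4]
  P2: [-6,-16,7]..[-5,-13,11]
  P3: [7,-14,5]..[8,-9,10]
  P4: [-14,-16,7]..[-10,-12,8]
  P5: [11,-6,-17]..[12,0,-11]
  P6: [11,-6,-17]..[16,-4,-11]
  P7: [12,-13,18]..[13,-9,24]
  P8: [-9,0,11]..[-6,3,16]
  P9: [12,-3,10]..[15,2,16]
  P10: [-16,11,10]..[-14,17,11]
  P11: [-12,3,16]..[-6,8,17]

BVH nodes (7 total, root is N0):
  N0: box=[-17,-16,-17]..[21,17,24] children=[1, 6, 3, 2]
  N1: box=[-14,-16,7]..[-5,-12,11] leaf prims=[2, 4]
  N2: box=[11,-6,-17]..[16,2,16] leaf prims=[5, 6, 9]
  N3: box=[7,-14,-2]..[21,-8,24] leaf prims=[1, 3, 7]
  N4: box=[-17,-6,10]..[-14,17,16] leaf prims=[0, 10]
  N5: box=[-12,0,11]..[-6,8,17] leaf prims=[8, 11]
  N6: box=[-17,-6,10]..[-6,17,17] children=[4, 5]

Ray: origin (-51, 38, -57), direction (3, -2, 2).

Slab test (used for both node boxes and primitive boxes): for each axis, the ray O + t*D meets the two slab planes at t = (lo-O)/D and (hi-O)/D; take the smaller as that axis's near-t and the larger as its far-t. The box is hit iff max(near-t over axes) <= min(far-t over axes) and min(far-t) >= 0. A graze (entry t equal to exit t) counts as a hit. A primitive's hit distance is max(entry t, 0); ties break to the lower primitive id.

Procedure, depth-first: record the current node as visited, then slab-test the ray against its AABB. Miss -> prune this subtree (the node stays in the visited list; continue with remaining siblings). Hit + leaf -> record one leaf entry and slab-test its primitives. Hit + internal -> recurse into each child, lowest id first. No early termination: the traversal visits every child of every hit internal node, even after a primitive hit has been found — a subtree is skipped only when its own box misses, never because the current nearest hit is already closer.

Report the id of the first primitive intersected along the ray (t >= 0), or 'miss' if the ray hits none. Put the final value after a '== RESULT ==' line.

Walk:
N0 x:[34/3,24] y:[21/2,27] z:[20,81/2] -> hit [20,24], descend [1, 2, 3, 6]
  N1 x:[37/3,46/3] y:[25,27] z:[32,34] -> miss, prune
  N2 x:[62/3,67/3] y:[18,22] z:[20,73/2] -> hit [62/3,22] leaf, test {P5@t=62/3, P6@t=21, P9(miss)}
  N3 x:[58/3,24] y:[23,26] z:[55/2,81/2] -> miss, prune
  N6 x:[34/3,15] y:[21/2,22] z:[67/2,37] -> miss, prune

Summary -> nodes [0, 1, 2, 3, 6]; box-tests=5; leaf-entries=1; first=P5

== RESULT ==
5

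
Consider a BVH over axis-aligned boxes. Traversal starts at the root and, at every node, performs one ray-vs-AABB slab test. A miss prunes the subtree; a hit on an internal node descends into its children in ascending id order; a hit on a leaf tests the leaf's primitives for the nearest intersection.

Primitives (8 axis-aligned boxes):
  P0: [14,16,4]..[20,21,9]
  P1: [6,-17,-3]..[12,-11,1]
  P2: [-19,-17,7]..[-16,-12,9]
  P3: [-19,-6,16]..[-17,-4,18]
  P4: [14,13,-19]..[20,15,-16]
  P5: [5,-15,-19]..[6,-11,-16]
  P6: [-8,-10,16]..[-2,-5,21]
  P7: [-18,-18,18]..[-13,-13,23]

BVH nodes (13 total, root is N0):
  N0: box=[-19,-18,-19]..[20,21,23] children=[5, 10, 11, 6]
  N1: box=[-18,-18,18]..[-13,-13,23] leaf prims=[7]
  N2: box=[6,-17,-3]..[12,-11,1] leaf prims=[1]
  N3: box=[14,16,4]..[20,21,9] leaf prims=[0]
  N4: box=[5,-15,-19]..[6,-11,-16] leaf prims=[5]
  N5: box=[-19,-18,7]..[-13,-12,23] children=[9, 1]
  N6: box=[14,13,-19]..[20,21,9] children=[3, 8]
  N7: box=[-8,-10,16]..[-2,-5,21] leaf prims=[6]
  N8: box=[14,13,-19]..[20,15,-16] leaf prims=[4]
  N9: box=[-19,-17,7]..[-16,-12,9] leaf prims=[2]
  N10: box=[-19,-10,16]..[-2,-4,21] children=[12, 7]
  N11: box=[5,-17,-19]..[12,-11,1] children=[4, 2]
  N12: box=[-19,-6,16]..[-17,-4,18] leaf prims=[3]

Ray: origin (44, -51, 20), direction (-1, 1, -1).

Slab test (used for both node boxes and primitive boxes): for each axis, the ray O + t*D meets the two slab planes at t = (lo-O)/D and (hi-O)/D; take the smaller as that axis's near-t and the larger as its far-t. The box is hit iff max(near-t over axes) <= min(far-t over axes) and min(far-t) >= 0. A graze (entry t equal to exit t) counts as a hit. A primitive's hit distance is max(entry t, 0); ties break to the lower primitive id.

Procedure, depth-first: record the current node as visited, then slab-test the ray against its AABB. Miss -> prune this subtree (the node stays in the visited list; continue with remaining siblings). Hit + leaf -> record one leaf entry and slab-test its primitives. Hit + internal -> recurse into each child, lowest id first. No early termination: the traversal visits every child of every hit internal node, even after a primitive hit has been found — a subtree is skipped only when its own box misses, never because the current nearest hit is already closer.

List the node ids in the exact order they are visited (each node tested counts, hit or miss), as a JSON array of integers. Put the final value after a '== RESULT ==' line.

Trace the traversal:
N0 x:[24,63] y:[33,72] z:[-3,39] -> hit [33,39], descend [5, 6, 10, 11]
  N5 x:[57,63] y:[33,39] z:[-3,13] -> miss, prune
  N6 x:[24,30] y:[64,72] z:[11,39] -> miss, prune
  N10 x:[46,63] y:[41,47] z:[-1,4] -> miss, prune
  N11 x:[32,39] y:[34,40] z:[19,39] -> hit [34,39], descend [2, 4]
    N2 x:[32,38] y:[34,40] z:[19,23] -> miss, prune
    N4 x:[38,39] y:[36,40] z:[36,39] -> hit [38,39] leaf, test {P5@t=38}

order=[0, 5, 6, 10, 11, 2, 4]  |boxes|=7  |leaves|=1  hit=P5

== RESULT ==
[0, 5, 6, 10, 11, 2, 4]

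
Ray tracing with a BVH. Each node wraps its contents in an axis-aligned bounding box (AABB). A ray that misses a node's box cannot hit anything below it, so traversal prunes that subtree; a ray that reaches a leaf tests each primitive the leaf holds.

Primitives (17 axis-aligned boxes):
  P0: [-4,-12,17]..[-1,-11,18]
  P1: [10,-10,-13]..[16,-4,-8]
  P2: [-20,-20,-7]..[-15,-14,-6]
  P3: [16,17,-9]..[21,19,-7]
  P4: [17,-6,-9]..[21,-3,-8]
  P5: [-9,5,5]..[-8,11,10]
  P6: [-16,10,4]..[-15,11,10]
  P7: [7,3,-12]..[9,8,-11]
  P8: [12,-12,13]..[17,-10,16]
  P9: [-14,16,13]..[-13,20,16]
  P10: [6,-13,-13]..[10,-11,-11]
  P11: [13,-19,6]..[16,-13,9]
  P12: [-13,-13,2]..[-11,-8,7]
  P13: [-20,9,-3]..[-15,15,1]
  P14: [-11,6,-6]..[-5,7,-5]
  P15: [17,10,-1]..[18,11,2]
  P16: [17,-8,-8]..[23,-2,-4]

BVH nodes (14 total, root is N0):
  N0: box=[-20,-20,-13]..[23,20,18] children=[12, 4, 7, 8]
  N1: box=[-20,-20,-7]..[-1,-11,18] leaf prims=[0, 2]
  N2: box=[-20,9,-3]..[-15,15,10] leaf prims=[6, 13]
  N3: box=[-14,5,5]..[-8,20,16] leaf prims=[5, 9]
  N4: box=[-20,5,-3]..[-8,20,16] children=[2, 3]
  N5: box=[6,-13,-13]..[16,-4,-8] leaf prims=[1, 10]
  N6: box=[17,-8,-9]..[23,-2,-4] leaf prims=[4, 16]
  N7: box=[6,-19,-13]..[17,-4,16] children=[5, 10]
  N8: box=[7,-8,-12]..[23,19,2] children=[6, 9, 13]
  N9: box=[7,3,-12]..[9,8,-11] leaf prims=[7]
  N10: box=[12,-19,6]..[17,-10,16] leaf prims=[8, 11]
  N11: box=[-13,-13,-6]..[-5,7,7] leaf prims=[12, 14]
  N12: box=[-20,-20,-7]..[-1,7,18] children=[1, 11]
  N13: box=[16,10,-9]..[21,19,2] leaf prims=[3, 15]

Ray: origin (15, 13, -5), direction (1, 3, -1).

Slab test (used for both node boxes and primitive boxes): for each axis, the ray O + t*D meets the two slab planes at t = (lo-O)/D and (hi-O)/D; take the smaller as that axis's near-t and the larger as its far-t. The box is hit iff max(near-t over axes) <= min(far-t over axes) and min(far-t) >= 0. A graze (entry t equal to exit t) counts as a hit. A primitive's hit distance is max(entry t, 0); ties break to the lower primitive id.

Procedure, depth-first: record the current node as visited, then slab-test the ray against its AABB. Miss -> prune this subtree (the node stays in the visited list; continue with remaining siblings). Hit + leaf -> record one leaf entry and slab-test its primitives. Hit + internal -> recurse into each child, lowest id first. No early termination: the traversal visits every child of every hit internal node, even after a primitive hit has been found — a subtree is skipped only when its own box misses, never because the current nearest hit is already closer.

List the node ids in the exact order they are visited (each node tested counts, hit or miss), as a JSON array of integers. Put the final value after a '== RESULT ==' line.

Traverse from the root:
N0 x:[-35,8] y:[-11,7/3] z:[-23,8] -> hit [-11,7/3], descend [4, 7, 8, 12]
  N4 x:[-35,-23] y:[-8/3,7/3] z:[-21,-2] -> miss, prune
  N7 x:[-9,2] y:[-32/3,-17/3] z:[-21,8] -> miss, prune
  N8 x:[-8,8] y:[-7,2] z:[-7,7] -> hit [-7,2], descend [6, 9, 13]
    N6 x:[2,8] y:[-7,-5] z:[-1,4] -> miss, prune
    N9 x:[-8,-6] y:[-10/3,-5/3] z:[6,7] -> miss, prune
    N13 x:[1,6] y:[-1,2] z:[-7,4] -> hit [1,2] leaf, test {P3@t=2, P15(miss)}
  N12 x:[-35,-16] y:[-11,-2] z:[-23,2] -> miss, prune

order=[0, 4, 7, 8, 6, 9, 13, 12]  |boxes|=8  |leaves|=1  hit=P3

== RESULT ==
[0, 4, 7, 8, 6, 9, 13, 12]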